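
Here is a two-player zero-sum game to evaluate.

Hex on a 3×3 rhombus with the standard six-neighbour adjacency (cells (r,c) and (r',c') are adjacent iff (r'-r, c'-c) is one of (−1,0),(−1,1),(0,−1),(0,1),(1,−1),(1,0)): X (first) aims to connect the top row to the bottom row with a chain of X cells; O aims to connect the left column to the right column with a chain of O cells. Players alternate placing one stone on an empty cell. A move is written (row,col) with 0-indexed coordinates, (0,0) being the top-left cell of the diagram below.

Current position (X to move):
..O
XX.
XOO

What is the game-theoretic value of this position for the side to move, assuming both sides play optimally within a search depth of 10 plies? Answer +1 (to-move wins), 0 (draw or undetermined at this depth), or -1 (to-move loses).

ply 1, X at ..O/XX./XOO | (0,0)=+1→X.O/XX./XOO*; (0,1)=+1→.XO/XX./XOO; (1,2)=+1→..O/XXX/XOO
ply 2: X.O/XX./XOO is terminal -1 (O); from ..O/XX./XOO depth 10

value(..O/XX./XOO, X) = +1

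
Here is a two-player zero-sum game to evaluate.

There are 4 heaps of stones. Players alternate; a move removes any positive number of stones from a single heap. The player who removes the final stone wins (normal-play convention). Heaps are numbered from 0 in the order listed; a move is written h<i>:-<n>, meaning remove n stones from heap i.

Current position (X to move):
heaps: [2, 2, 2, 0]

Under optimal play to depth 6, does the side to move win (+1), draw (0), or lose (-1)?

[(2,2,2,0)] X move#1: h0:-1:-1/(1,2,2,0), h0:-2:+1/(0,2,2,0)*, h1:-1:-1/(2,1,2,0), h1:-2:+1/(2,0,2,0), h2:-1:-1/(2,2,1,0), h2:-2:+1/(2,2,0,0)
[(0,2,2,0)] O move#2: h1:-1:-1/(0,1,2,0)*, h1:-2:-1/(0,0,2,0), h2:-1:-1/(0,2,1,0), h2:-2:-1/(0,2,0,0)
[(0,1,2,0)] X move#3: h1:-1:-1/(0,0,2,0), h2:-1:+1/(0,1,1,0)*, h2:-2:-1/(0,1,0,0)
[(0,1,1,0)] O move#4: h1:-1:-1/(0,0,1,0)*, h2:-1:-1/(0,1,0,0)
[(0,0,1,0)] X move#5: h2:-1:+1/(0,0,0,0)*
[(0,0,0,0)] end (terminal -1, O#6); searched (2,2,2,0) to 6

value((2,2,2,0), X) = +1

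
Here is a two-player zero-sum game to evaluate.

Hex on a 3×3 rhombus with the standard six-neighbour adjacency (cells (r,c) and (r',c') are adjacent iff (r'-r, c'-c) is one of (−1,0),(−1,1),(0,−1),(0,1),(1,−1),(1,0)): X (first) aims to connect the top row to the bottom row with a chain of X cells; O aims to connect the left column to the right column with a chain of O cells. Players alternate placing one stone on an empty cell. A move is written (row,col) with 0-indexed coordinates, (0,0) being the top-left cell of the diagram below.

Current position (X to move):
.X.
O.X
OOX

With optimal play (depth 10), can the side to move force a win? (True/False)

X winning at [.X./O.X/OOX]: True

ply 1, X at .X./O.X/OOX | (0,0)=+1→XX./O.X/OOX*; (0,2)=+1→.XX/O.X/OOX; (1,1)=+1→.X./OXX/OOX
ply 2, O at XX./O.X/OOX | (0,2)=-1→XXO/O.X/OOX*; (1,1)=-1→XX./OOX/OOX
ply 3, X at XXO/O.X/OOX | (1,1)=+1→XXO/OXX/OOX*
ply 4: XXO/OXX/OOX is terminal -1 (O); from .X./O.X/OOX depth 10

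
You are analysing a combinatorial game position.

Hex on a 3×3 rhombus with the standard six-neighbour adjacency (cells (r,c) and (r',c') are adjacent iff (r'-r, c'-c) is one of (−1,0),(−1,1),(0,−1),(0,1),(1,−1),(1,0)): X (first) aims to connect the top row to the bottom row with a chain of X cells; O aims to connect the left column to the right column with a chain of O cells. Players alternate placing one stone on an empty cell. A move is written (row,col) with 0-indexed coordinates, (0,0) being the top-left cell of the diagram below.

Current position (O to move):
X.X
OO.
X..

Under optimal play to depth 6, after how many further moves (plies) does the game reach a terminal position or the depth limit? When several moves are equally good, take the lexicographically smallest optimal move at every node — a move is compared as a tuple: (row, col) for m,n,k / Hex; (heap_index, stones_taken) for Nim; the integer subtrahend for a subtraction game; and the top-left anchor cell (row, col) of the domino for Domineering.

PV length from [X.X/OO./X..]: 1 ply

[X.X/OO./X..] O move#1: (0,1):-1/XOX/OO./X.., (1,2):+1/X.X/OOO/X..*, (2,1):+1/X.X/OO./XO., (2,2):+1/X.X/OO./X.O
[X.X/OOO/X..] end (terminal -1, X#2); searched X.X/OO./X.. to 6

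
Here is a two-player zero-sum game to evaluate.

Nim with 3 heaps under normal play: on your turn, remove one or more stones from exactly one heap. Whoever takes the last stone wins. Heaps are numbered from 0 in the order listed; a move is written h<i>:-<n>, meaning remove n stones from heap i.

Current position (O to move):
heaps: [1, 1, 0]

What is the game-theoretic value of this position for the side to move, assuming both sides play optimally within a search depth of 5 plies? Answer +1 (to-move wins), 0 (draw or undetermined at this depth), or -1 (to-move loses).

[(1,1,0)] O move#1: h0:-1:-1/(0,1,0)*, h1:-1:-1/(1,0,0)
[(0,1,0)] X move#2: h1:-1:+1/(0,0,0)*
[(0,0,0)] end (terminal -1, O#3); searched (1,1,0) to 5

value((1,1,0), O) = -1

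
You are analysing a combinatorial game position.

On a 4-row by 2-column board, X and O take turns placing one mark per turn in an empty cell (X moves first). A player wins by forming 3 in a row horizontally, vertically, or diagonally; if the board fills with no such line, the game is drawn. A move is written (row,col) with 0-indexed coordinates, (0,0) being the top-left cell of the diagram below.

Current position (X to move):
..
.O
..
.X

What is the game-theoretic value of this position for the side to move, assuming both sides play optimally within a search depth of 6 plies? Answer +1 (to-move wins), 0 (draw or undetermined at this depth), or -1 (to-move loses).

[../.O/../.X] X move#1: (0,0):+0/X./.O/../.X*, (0,1):+0/.X/.O/../.X, (1,0):+0/../XO/../.X, (2,0):+0/../.O/X./.X, (2,1):+0/../.O/.X/.X, (3,0):+0/../.O/../XX
[X./.O/../.X] O move#2: (0,1):+0/XO/.O/../.X*, (1,0):+0/X./OO/../.X, (2,0):+0/X./.O/O./.X, (2,1):+0/X./.O/.O/.X, (3,0):+0/X./.O/../OX
[XO/.O/../.X] X move#3: (1,0):-1/XO/XO/../.X, (2,0):-1/XO/.O/X./.X, (2,1):+0/XO/.O/.X/.X*, (3,0):-1/XO/.O/../XX
[XO/.O/.X/.X] O move#4: (1,0):+0/XO/OO/.X/.X*, (2,0):+0/XO/.O/OX/.X, (3,0):+0/XO/.O/.X/OX
[XO/OO/.X/.X] X move#5: (2,0):+0/XO/OO/XX/.X*, (3,0):+0/XO/OO/.X/XX
[XO/OO/XX/.X] O move#6: (3,0):+0/XO/OO/XX/OX*
[XO/OO/XX/OX] end (terminal +0, X#7); searched ../.O/../.X to 6

value(../.O/../.X, X) = 0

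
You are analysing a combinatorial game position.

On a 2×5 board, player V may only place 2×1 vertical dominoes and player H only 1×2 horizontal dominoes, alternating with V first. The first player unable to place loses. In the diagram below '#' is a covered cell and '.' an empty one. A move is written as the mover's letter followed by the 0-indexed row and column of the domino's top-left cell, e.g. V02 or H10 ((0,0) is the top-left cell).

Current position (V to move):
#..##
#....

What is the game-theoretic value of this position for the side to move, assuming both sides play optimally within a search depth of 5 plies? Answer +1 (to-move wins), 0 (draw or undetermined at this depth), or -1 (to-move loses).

value(#..##/#...., V) = +1

[#..##/#....] V move#1: V01:-1/##.##/##..., V02:+1/#.###/#.#..*
[#.###/#.#..] H move#2: H13:-1/#.###/#.###*
[#.###/#.###] V move#3: V01:+1/#####/#####*
[#####/#####] end (terminal -1, H#4); searched #..##/#.... to 5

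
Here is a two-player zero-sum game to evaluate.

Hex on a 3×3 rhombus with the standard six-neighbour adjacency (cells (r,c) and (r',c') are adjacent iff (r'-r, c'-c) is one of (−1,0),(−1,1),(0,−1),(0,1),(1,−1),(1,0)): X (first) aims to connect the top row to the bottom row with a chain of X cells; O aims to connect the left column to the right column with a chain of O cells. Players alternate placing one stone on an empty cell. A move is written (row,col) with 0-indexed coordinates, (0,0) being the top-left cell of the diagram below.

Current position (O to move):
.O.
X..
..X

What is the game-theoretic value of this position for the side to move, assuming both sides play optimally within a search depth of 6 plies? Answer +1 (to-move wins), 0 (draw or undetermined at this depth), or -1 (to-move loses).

ply 1, O at .O./X../..X | (0,0)=-1→OO./X../..X; (0,2)=-1→.OO/X../..X; (1,1)=+1→.O./XO./..X*; (1,2)=-1→.O./X.O/..X; (2,0)=-1→.O./X../O.X; (2,1)=-1→.O./X../.OX
ply 2, X at .O./XO./..X | (0,0)=-1→XO./XO./..X*; (0,2)=-1→.OX/XO./..X; (1,2)=-1→.O./XOX/..X; (2,0)=-1→.O./XO./X.X; (2,1)=-1→.O./XO./.XX
ply 3, O at XO./XO./..X | (0,2)=-1→XOO/XO./..X; (1,2)=-1→XO./XOO/..X; (2,0)=+1→XO./XO./O.X*; (2,1)=-1→XO./XO./.OX
ply 4, X at XO./XO./O.X | (0,2)=-1→XOX/XO./O.X*; (1,2)=-1→XO./XOX/O.X; (2,1)=-1→XO./XO./OXX
ply 5, O at XOX/XO./O.X | (1,2)=+1→XOX/XOO/O.X*; (2,1)=-1→XOX/XO./OOX
ply 6: XOX/XOO/O.X is terminal -1 (X); from .O./X../..X depth 6

value(.O./X../..X, O) = +1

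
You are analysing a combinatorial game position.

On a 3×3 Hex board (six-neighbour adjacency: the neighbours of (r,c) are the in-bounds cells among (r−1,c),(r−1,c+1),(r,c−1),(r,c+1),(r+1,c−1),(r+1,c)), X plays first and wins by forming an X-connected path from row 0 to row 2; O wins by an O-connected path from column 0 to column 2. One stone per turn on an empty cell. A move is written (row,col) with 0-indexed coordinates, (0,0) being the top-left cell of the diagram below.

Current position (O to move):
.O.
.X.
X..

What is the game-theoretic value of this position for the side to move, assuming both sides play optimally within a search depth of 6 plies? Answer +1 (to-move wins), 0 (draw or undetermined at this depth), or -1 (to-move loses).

value(.O./.X./X.., O) = +1

[.O./.X./X..] O move#1: (0,0):-1/OO./.X./X.., (0,2):+1/.OO/.X./X..*, (1,0):-1/.O./OX./X.., (1,2):-1/.O./.XO/X.., (2,1):-1/.O./.X./XO., (2,2):-1/.O./.X./X.O
[.OO/.X./X..] X move#2: (0,0):-1/XOO/.X./X..*, (1,0):-1/.OO/XX./X.., (1,2):-1/.OO/.XX/X.., (2,1):-1/.OO/.X./XX., (2,2):-1/.OO/.X./X.X
[XOO/.X./X..] O move#3: (1,0):+1/XOO/OX./X..*, (1,2):-1/XOO/.XO/X.., (2,1):-1/XOO/.X./XO., (2,2):-1/XOO/.X./X.O
[XOO/OX./X..] end (terminal -1, X#4); searched .O./.X./X.. to 6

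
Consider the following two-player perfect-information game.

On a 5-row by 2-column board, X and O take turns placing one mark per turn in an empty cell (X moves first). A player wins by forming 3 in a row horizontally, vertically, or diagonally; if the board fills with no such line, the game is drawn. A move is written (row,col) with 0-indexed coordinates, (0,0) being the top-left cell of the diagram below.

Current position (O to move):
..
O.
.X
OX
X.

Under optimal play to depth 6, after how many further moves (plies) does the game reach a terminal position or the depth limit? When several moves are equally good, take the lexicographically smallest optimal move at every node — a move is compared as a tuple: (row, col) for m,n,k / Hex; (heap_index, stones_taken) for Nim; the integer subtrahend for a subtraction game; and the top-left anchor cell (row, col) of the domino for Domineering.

ply 1, O at ../O./.X/OX/X. | (0,0)=-1→O./O./.X/OX/X.; (0,1)=-1→.O/O./.X/OX/X.; (1,1)=-1→../OO/.X/OX/X.; (2,0)=+1→../O./OX/OX/X.*; (4,1)=-1→../O./.X/OX/XO
ply 2: ../O./OX/OX/X. is terminal -1 (X); from ../O./.X/OX/X. depth 6

PV length from [../O./.X/OX/X.]: 1 ply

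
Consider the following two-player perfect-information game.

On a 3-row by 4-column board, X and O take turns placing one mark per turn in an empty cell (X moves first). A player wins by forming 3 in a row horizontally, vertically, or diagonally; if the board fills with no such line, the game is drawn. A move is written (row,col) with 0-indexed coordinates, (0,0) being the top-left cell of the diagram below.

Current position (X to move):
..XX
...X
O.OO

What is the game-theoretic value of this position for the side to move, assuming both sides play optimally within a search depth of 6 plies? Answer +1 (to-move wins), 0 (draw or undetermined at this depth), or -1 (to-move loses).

ply 1, X at ..XX/...X/O.OO | (0,0)=-1→X.XX/...X/O.OO; (0,1)=+1→.XXX/...X/O.OO*; (1,0)=-1→..XX/X..X/O.OO; (1,1)=-1→..XX/.X.X/O.OO; (1,2)=-1→..XX/..XX/O.OO; (2,1)=+1→..XX/...X/OXOO
ply 2: .XXX/...X/O.OO is terminal -1 (O); from ..XX/...X/O.OO depth 6

value(..XX/...X/O.OO, X) = +1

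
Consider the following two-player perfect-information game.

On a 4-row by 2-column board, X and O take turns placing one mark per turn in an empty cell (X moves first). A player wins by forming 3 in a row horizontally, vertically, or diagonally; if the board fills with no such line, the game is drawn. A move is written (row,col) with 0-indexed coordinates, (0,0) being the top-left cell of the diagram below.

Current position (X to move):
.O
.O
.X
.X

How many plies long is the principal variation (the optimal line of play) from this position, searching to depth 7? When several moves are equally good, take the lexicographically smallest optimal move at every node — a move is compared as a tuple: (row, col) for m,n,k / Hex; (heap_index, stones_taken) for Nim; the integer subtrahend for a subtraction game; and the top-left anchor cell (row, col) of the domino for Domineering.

PV length from [.O/.O/.X/.X]: 4 plies

[.O/.O/.X/.X] X move#1: (0,0):+0/XO/.O/.X/.X*, (1,0):+0/.O/XO/.X/.X, (2,0):+0/.O/.O/XX/.X, (3,0):+0/.O/.O/.X/XX
[XO/.O/.X/.X] O move#2: (1,0):+0/XO/OO/.X/.X*, (2,0):+0/XO/.O/OX/.X, (3,0):+0/XO/.O/.X/OX
[XO/OO/.X/.X] X move#3: (2,0):+0/XO/OO/XX/.X*, (3,0):+0/XO/OO/.X/XX
[XO/OO/XX/.X] O move#4: (3,0):+0/XO/OO/XX/OX*
[XO/OO/XX/OX] end (terminal +0, X#5); searched .O/.O/.X/.X to 7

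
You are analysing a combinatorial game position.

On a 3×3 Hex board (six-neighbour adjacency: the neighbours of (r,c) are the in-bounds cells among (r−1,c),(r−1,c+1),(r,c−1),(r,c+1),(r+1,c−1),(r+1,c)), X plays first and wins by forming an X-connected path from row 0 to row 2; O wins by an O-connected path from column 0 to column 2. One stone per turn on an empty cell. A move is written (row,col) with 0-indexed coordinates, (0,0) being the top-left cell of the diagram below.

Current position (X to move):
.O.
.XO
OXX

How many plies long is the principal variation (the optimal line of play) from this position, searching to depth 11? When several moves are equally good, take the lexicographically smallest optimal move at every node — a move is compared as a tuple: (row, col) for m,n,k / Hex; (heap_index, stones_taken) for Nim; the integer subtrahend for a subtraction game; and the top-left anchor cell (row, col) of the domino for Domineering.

PV length from [.O./.XO/OXX]: 3 plies

p1 X@[.O./.XO/OXX]: (0,0)[XO./.XO/OXX]+1* (0,2)[.OX/.XO/OXX]+1 (1,0)[.O./XXO/OXX]+1
p2 O@[XO./.XO/OXX]: (0,2)[XOO/.XO/OXX]-1* (1,0)[XO./OXO/OXX]-1
p3 X@[XOO/.XO/OXX]: (1,0)[XOO/XXO/OXX]+1*
p4 O@[XOO/XXO/OXX] terminal -1; root [.O./.XO/OXX] d11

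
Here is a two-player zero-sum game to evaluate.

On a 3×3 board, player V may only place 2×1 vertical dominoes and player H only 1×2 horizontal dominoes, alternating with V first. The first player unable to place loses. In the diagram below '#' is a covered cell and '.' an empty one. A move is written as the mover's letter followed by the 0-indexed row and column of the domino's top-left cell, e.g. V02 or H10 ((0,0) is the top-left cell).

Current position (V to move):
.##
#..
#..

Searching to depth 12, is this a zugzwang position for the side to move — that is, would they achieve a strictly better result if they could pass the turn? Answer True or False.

[.##/#../#..] V move#1: V11:+1/.##/##./##.*, V12:+1/.##/#.#/#.#
[.##/##./##.] end (terminal -1, H#2); searched .##/#../#.. to 12
pass branch (H moves first from the same position):
  | [.##/#../#..] H move#1: H11:+1/.##/###/#..*, H21:+1/.##/#../###
  | [.##/###/#..] end (terminal -1, V#2); searched .##/#../#.. to 12
V moving scores +1; V passing scores -1

zugzwang(.##/#../#.., V) = False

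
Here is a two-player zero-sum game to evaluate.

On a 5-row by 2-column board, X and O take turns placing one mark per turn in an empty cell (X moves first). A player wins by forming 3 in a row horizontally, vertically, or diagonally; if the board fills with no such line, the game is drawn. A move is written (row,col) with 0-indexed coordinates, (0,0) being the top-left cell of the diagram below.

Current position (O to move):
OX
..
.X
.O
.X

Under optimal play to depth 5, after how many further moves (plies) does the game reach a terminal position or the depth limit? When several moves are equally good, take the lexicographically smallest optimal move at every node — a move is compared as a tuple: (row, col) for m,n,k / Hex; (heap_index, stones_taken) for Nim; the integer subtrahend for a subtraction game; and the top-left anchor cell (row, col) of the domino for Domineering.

p1 O@[OX/../.X/.O/.X]: (1,0)[OX/O./.X/.O/.X]-1 (1,1)[OX/.O/.X/.O/.X]+0* (2,0)[OX/../OX/.O/.X]-1 (3,0)[OX/../.X/OO/.X]-1 (4,0)[OX/../.X/.O/OX]-1
p2 X@[OX/.O/.X/.O/.X]: (1,0)[OX/XO/.X/.O/.X]+0* (2,0)[OX/.O/XX/.O/.X]+0 (3,0)[OX/.O/.X/XO/.X]+0 (4,0)[OX/.O/.X/.O/XX]+0
p3 O@[OX/XO/.X/.O/.X]: (2,0)[OX/XO/OX/.O/.X]+0* (3,0)[OX/XO/.X/OO/.X]+0 (4,0)[OX/XO/.X/.O/OX]+0
p4 X@[OX/XO/OX/.O/.X]: (3,0)[OX/XO/OX/XO/.X]+0* (4,0)[OX/XO/OX/.O/XX]+0
p5 O@[OX/XO/OX/XO/.X]: (4,0)[OX/XO/OX/XO/OX]+0*
p6 X@[OX/XO/OX/XO/OX] terminal +0; root [OX/../.X/.O/.X] d5

PV length from [OX/../.X/.O/.X]: 5 plies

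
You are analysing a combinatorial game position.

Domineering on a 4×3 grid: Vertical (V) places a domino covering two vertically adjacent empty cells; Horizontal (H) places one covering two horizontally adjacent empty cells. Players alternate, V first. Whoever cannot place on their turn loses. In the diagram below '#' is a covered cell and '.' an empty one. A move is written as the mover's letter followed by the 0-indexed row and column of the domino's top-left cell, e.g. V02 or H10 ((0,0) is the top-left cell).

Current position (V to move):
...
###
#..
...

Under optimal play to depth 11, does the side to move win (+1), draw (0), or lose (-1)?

p1 V@[.../###/#../...]: V21[.../###/##./.#.]+1* V22[.../###/#.#/..#]-1
p2 H@[.../###/##./.#.]: H00[##./###/##./.#.]-1* H01[.##/###/##./.#.]-1
p3 V@[##./###/##./.#.]: V22[##./###/###/.##]+1*
p4 H@[##./###/###/.##] terminal -1; root [.../###/#../...] d11

value(.../###/#../..., V) = +1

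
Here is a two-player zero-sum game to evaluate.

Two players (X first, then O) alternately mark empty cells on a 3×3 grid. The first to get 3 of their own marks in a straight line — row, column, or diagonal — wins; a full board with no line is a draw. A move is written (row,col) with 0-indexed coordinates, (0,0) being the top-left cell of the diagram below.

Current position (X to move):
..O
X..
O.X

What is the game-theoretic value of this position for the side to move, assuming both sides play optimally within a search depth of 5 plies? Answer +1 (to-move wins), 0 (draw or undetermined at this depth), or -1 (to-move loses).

value(..O/X../O.X, X) = +1

[..O/X../O.X] X move#1: (0,0):-1/X.O/X../O.X, (0,1):-1/.XO/X../O.X, (1,1):+1/..O/XX./O.X*, (1,2):-1/..O/X.X/O.X, (2,1):-1/..O/X../OXX
[..O/XX./O.X] O move#2: (0,0):-1/O.O/XX./O.X*, (0,1):-1/.OO/XX./O.X, (1,2):-1/..O/XXO/O.X, (2,1):-1/..O/XX./OOX
[O.O/XX./O.X] X move#3: (0,1):+1/OXO/XX./O.X*, (1,2):+1/O.O/XXX/O.X, (2,1):-1/O.O/XX./OXX
[OXO/XX./O.X] O move#4: (1,2):-1/OXO/XXO/O.X*, (2,1):-1/OXO/XX./OOX
[OXO/XXO/O.X] X move#5: (2,1):+1/OXO/XXO/OXX*
[OXO/XXO/OXX] end (terminal -1, O#6); searched ..O/X../O.X to 5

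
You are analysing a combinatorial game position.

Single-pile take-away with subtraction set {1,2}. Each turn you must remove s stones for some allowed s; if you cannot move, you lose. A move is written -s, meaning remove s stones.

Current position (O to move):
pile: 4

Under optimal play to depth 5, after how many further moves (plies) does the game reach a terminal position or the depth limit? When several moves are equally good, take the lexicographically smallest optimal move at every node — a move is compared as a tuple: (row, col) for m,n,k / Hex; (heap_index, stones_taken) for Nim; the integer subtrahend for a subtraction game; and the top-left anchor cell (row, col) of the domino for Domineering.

ply 1, O at 4 | -1=+1→3*; -2=-1→2
ply 2, X at 3 | -1=-1→2*; -2=-1→1
ply 3, O at 2 | -1=-1→1; -2=+1→0*
ply 4: 0 is terminal -1 (X); from 4 depth 5

PV length from [4]: 3 plies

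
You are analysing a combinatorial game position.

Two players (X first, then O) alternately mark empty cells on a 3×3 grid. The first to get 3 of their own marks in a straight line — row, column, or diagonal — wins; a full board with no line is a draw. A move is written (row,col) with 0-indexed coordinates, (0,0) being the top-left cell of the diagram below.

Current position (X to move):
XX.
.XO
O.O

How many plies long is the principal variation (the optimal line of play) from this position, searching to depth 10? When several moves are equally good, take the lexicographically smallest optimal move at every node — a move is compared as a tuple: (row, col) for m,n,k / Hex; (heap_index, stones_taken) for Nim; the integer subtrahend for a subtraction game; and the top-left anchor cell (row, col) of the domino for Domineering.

p1 X@[XX./.XO/O.O]: (0,2)[XXX/.XO/O.O]+1* (1,0)[XX./XXO/O.O]-1 (2,1)[XX./.XO/OXO]+1
p2 O@[XXX/.XO/O.O] terminal -1; root [XX./.XO/O.O] d10

PV length from [XX./.XO/O.O]: 1 ply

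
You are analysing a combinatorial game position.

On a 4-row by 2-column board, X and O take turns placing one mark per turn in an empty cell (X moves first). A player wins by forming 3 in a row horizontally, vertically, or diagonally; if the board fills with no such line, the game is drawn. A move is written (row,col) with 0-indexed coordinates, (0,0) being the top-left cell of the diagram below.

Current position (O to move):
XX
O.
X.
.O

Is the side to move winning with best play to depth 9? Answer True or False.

O winning at [XX/O./X./.O]: False

ply 1, O at XX/O./X./.O | (1,1)=+0→XX/OO/X./.O*; (2,1)=+0→XX/O./XO/.O; (3,0)=+0→XX/O./X./OO
ply 2, X at XX/OO/X./.O | (2,1)=+0→XX/OO/XX/.O*; (3,0)=-1→XX/OO/X./XO
ply 3, O at XX/OO/XX/.O | (3,0)=+0→XX/OO/XX/OO*
ply 4: XX/OO/XX/OO is terminal +0 (X); from XX/O./X./.O depth 9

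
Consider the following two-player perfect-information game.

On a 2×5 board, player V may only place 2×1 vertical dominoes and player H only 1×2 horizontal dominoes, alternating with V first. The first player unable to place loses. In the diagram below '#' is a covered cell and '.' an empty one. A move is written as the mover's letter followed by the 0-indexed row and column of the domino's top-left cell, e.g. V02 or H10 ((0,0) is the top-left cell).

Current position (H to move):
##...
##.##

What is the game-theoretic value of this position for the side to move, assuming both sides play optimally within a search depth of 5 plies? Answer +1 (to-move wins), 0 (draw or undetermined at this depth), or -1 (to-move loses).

value(##.../##.##, H) = +1

[##.../##.##] H move#1: H02:+1/####./##.##*, H03:-1/##.##/##.##
[####./##.##] end (terminal -1, V#2); searched ##.../##.## to 5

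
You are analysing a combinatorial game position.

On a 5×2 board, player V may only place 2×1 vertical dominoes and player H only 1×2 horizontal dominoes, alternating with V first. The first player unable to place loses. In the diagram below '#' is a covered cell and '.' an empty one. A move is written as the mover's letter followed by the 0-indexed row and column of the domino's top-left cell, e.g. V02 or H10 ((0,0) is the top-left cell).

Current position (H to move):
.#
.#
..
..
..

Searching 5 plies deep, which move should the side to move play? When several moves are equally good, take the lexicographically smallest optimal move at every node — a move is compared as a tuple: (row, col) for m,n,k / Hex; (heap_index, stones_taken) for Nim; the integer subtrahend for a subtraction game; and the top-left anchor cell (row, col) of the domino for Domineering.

H's best at [.#/.#/../../..]: H30

p1 H@[.#/.#/../../..]: H20[.#/.#/##/../..]-1 H30[.#/.#/../##/..]+1* H40[.#/.#/../../##]-1
p2 V@[.#/.#/../##/..]: V00[##/##/../##/..]-1* V10[.#/##/#./##/..]-1
p3 H@[##/##/../##/..]: H20[##/##/##/##/..]+1* H40[##/##/../##/##]+1
p4 V@[##/##/##/##/..] terminal -1; root [.#/.#/../../..] d5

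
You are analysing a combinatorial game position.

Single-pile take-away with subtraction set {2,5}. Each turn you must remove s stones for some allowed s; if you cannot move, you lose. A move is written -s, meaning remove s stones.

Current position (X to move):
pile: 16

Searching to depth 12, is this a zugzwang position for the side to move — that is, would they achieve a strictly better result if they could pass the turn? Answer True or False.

zugzwang(16, X) = False

ply 1, X at 16 | -2=+1→14*; -5=+1→11
ply 2, O at 14 | -2=-1→12*; -5=-1→9
ply 3, X at 12 | -2=-1→10; -5=+1→7*
ply 4, O at 7 | -2=-1→5*; -5=-1→2
ply 5, X at 5 | -2=-1→3; -5=+1→0*
ply 6: 0 is terminal -1 (O); from 16 depth 12
if X skipped the turn, O would face:
~ ply 1, O at 16 | -2=+1→14*; -5=+1→11
~ ply 2, X at 14 | -2=-1→12*; -5=-1→9
~ ply 3, O at 12 | -2=-1→10; -5=+1→7*
~ ply 4, X at 7 | -2=-1→5*; -5=-1→2
~ ply 5, O at 5 | -2=-1→3; -5=+1→0*
~ ply 6: 0 is terminal -1 (X); from 16 depth 12
compare (X): move=+1 vs pass=-1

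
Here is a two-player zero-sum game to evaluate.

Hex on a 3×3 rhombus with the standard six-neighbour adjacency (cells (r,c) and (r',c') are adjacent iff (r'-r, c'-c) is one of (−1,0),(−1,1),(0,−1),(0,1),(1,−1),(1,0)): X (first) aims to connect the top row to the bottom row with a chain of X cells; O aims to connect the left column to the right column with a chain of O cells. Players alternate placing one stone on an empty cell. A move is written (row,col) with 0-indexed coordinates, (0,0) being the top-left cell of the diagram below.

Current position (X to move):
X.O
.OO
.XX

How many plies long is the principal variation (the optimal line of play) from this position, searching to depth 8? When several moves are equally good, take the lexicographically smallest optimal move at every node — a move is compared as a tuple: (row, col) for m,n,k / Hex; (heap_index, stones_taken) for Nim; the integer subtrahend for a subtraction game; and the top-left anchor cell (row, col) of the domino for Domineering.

PV length from [X.O/.OO/.XX]: 2 plies

ply 1, X at X.O/.OO/.XX | (0,1)=-1→XXO/.OO/.XX*; (1,0)=-1→X.O/XOO/.XX; (2,0)=-1→X.O/.OO/XXX
ply 2, O at XXO/.OO/.XX | (1,0)=+1→XXO/OOO/.XX*; (2,0)=+1→XXO/.OO/OXX
ply 3: XXO/OOO/.XX is terminal -1 (X); from X.O/.OO/.XX depth 8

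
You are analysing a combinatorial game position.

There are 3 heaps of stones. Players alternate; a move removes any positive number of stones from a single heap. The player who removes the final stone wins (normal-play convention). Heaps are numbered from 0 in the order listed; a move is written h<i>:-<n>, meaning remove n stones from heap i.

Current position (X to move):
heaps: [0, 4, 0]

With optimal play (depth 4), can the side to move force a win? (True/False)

X winning at [(0,4,0)]: True

p1 X@[(0,4,0)]: h1:-1[(0,3,0)]-1 h1:-2[(0,2,0)]-1 h1:-3[(0,1,0)]-1 h1:-4[(0,0,0)]+1*
p2 O@[(0,0,0)] terminal -1; root [(0,4,0)] d4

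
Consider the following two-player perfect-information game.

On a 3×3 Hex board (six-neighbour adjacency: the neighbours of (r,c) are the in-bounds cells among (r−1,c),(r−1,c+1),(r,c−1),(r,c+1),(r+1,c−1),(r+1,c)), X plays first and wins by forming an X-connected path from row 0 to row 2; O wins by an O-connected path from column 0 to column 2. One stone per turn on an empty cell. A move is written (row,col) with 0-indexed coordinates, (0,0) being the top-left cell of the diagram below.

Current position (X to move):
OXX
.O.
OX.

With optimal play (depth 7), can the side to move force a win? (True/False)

X winning at [OXX/.O./OX.]: True

[OXX/.O./OX.] X move#1: (1,0):-1/OXX/XO./OX., (1,2):+1/OXX/.OX/OX.*, (2,2):-1/OXX/.O./OXX
[OXX/.OX/OX.] end (terminal -1, O#2); searched OXX/.O./OX. to 7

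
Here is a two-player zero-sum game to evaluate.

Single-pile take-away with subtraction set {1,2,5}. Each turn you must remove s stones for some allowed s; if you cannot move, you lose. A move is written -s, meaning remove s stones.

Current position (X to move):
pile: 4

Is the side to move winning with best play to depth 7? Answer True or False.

X winning at [4]: True

[4] X move#1: -1:+1/3*, -2:-1/2
[3] O move#2: -1:-1/2*, -2:-1/1
[2] X move#3: -1:-1/1, -2:+1/0*
[0] end (terminal -1, O#4); searched 4 to 7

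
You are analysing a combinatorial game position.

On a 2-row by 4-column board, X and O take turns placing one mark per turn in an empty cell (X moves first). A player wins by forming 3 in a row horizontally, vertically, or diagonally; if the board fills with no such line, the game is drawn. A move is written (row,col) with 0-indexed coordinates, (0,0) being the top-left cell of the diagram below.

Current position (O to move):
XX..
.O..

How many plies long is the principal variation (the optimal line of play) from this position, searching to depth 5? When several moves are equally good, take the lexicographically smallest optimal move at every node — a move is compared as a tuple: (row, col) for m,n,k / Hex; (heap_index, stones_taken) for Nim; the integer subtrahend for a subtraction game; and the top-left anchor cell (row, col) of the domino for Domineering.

PV length from [XX../.O..]: 5 plies

[XX../.O..] O move#1: (0,2):+0/XXO./.O..*, (0,3):-1/XX.O/.O.., (1,0):-1/XX../OO.., (1,2):-1/XX../.OO., (1,3):-1/XX../.O.O
[XXO./.O..] X move#2: (0,3):-1/XXOX/.O.., (1,0):+0/XXO./XO..*, (1,2):+0/XXO./.OX., (1,3):+0/XXO./.O.X
[XXO./XO..] O move#3: (0,3):+0/XXOO/XO..*, (1,2):+0/XXO./XOO., (1,3):+0/XXO./XO.O
[XXOO/XO..] X move#4: (1,2):+0/XXOO/XOX.*, (1,3):+0/XXOO/XO.X
[XXOO/XOX.] O move#5: (1,3):+0/XXOO/XOXO*
[XXOO/XOXO] end (terminal +0, X#6); searched XX../.O.. to 5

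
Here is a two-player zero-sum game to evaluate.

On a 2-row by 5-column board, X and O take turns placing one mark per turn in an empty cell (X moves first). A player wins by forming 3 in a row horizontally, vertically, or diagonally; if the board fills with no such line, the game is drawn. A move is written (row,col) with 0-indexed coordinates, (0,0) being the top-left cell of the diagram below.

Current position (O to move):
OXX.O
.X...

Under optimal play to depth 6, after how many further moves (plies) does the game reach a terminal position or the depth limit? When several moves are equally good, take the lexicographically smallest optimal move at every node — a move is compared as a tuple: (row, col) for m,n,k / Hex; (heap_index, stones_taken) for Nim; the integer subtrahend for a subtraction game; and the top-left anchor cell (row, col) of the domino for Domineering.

PV length from [OXX.O/.X...]: 4 plies

p1 O@[OXX.O/.X...]: (0,3)[OXXOO/.X...]-1* (1,0)[OXX.O/OX...]-1 (1,2)[OXX.O/.XO..]-1 (1,3)[OXX.O/.X.O.]-1 (1,4)[OXX.O/.X..O]-1
p2 X@[OXXOO/.X...]: (1,0)[OXXOO/XX...]+0 (1,2)[OXXOO/.XX..]+1* (1,3)[OXXOO/.X.X.]+0 (1,4)[OXXOO/.X..X]+0
p3 O@[OXXOO/.XX..]: (1,0)[OXXOO/OXX..]-1* (1,3)[OXXOO/.XXO.]-1 (1,4)[OXXOO/.XX.O]-1
p4 X@[OXXOO/OXX..]: (1,3)[OXXOO/OXXX.]+1* (1,4)[OXXOO/OXX.X]+0
p5 O@[OXXOO/OXXX.] terminal -1; root [OXX.O/.X...] d6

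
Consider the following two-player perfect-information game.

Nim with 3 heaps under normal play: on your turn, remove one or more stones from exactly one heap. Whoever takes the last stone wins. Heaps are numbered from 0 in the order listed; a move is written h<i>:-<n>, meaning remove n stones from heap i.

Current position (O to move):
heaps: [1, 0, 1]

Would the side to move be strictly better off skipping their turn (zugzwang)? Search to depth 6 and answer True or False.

p1 O@[(1,0,1)]: h0:-1[(0,0,1)]-1* h2:-1[(1,0,0)]-1
p2 X@[(0,0,1)]: h2:-1[(0,0,0)]+1*
p3 O@[(0,0,0)] terminal -1; root [(1,0,1)] d6
if O skipped the turn, X would face:
~ p1 X@[(1,0,1)]: h0:-1[(0,0,1)]-1* h2:-1[(1,0,0)]-1
~ p2 O@[(0,0,1)]: h2:-1[(0,0,0)]+1*
~ p3 X@[(0,0,0)] terminal -1; root [(1,0,1)] d6
compare (O): move=-1 vs pass=+1

zugzwang((1,0,1), O) = True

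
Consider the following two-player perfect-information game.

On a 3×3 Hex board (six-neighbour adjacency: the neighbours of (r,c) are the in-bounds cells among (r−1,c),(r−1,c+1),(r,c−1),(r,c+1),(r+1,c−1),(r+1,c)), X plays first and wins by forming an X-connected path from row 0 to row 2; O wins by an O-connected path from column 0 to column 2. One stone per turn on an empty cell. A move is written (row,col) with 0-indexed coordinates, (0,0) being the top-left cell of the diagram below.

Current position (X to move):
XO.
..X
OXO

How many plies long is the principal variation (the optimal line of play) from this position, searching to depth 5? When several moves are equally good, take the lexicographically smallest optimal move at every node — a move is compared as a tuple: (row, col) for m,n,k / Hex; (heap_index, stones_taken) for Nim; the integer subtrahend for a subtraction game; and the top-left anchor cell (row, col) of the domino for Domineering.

p1 X@[XO./..X/OXO]: (0,2)[XOX/..X/OXO]+1* (1,0)[XO./X.X/OXO]+1 (1,1)[XO./.XX/OXO]+1
p2 O@[XOX/..X/OXO] terminal -1; root [XO./..X/OXO] d5

PV length from [XO./..X/OXO]: 1 ply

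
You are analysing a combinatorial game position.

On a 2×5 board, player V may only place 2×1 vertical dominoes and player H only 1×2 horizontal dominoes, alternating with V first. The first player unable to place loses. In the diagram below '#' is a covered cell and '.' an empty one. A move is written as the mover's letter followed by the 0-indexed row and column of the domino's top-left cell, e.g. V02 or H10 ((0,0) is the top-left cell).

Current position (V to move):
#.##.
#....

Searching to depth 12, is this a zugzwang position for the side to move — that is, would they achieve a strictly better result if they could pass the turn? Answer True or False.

zugzwang(#.##./#...., V) = True

[#.##./#....] V move#1: V01:-1/####./##...*, V04:-1/#.###/#...#
[####./##...] H move#2: H12:-1/####./####., H13:+1/####./##.##*
[####./##.##] end (terminal -1, V#3); searched #.##./#.... to 12
pass branch (H moves first from the same position):
  | [#.##./#....] H move#1: H11:-1/#.##./###..*, H12:-1/#.##./#.##., H13:-1/#.##./#..##
  | [#.##./###..] V move#2: V04:+1/#.###/###.#*
  | [#.###/###.#] end (terminal -1, H#3); searched #.##./#.... to 12
V moving scores -1; V passing scores +1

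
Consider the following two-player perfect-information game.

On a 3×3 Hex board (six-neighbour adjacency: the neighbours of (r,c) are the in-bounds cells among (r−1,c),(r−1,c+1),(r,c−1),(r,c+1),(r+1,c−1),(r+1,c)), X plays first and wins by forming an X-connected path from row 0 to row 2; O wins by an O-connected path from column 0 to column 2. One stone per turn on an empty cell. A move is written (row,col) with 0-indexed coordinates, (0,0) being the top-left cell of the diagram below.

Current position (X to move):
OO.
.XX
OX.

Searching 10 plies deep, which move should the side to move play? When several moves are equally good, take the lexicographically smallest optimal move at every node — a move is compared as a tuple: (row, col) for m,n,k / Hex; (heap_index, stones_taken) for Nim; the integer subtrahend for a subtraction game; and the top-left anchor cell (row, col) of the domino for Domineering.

X's best at [OO./.XX/OX.]: (0,2)

[OO./.XX/OX.] X move#1: (0,2):+1/OOX/.XX/OX.*, (1,0):-1/OO./XXX/OX., (2,2):-1/OO./.XX/OXX
[OOX/.XX/OX.] end (terminal -1, O#2); searched OO./.XX/OX. to 10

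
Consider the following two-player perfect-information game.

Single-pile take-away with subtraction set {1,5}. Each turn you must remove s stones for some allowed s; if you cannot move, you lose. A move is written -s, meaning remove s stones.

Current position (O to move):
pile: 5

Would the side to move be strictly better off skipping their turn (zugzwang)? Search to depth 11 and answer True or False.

[5] O move#1: -1:+1/4*, -5:+1/0
[4] X move#2: -1:-1/3*
[3] O move#3: -1:+1/2*
[2] X move#4: -1:-1/1*
[1] O move#5: -1:+1/0*
[0] end (terminal -1, X#6); searched 5 to 11
suppose O passes — search the same position with X to move:
pass> [5] X move#1: -1:+1/4*, -5:+1/0
pass> [4] O move#2: -1:-1/3*
pass> [3] X move#3: -1:+1/2*
pass> [2] O move#4: -1:-1/1*
pass> [1] X move#5: -1:+1/0*
pass> [0] end (terminal -1, O#6); searched 5 to 11
for O: play +1, pass -1

zugzwang(5, O) = False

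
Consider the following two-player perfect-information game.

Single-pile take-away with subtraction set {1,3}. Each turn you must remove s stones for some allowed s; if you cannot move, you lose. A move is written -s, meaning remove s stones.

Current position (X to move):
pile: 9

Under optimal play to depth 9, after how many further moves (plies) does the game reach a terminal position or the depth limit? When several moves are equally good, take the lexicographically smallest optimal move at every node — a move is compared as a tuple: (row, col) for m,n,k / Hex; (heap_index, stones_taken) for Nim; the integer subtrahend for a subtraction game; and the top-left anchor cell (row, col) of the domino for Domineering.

PV length from [9]: 9 plies

p1 X@[9]: -1[8]+1* -3[6]+1
p2 O@[8]: -1[7]-1* -3[5]-1
p3 X@[7]: -1[6]+1* -3[4]+1
p4 O@[6]: -1[5]-1* -3[3]-1
p5 X@[5]: -1[4]+1* -3[2]+1
p6 O@[4]: -1[3]-1* -3[1]-1
p7 X@[3]: -1[2]+1* -3[0]+1
p8 O@[2]: -1[1]-1*
p9 X@[1]: -1[0]+1*
p10 O@[0] terminal -1; root [9] d9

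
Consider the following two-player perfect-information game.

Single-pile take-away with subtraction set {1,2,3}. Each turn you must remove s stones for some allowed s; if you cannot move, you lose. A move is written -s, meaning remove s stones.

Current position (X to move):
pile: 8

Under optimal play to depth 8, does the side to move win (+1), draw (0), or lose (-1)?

p1 X@[8]: -1[7]-1* -2[6]-1 -3[5]-1
p2 O@[7]: -1[6]-1 -2[5]-1 -3[4]+1*
p3 X@[4]: -1[3]-1* -2[2]-1 -3[1]-1
p4 O@[3]: -1[2]-1 -2[1]-1 -3[0]+1*
p5 X@[0] terminal -1; root [8] d8

value(8, X) = -1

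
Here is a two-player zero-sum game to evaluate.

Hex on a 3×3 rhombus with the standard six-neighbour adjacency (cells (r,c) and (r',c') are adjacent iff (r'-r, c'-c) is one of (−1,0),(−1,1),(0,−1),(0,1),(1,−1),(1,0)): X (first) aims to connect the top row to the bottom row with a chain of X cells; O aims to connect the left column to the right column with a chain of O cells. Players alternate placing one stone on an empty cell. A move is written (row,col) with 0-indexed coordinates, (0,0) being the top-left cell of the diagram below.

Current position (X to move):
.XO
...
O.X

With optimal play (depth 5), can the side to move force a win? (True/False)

X winning at [.XO/.../O.X]: True

ply 1, X at .XO/.../O.X | (0,0)=-1→XXO/.../O.X; (1,0)=-1→.XO/X../O.X; (1,1)=+1→.XO/.X./O.X*; (1,2)=-1→.XO/..X/O.X; (2,1)=-1→.XO/.../OXX
ply 2, O at .XO/.X./O.X | (0,0)=-1→OXO/.X./O.X*; (1,0)=-1→.XO/OX./O.X; (1,2)=-1→.XO/.XO/O.X; (2,1)=-1→.XO/.X./OOX
ply 3, X at OXO/.X./O.X | (1,0)=+1→OXO/XX./O.X*; (1,2)=+1→OXO/.XX/O.X; (2,1)=+1→OXO/.X./OXX
ply 4, O at OXO/XX./O.X | (1,2)=-1→OXO/XXO/O.X*; (2,1)=-1→OXO/XX./OOX
ply 5, X at OXO/XXO/O.X | (2,1)=+1→OXO/XXO/OXX*
ply 6: OXO/XXO/OXX is terminal -1 (O); from .XO/.../O.X depth 5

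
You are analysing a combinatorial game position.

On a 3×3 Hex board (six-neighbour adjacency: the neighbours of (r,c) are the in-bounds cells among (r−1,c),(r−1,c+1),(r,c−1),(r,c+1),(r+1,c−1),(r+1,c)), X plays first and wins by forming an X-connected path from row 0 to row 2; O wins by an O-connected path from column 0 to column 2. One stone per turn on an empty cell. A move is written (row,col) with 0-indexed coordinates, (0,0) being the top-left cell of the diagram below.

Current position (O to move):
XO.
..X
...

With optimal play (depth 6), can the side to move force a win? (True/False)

[XO./..X/...] O move#1: (0,2):-1/XOO/..X/...*, (1,0):-1/XO./O.X/..., (1,1):-1/XO./.OX/..., (2,0):-1/XO./..X/O.., (2,1):-1/XO./..X/.O., (2,2):-1/XO./..X/..O
[XOO/..X/...] X move#2: (1,0):+1/XOO/X.X/...*, (1,1):-1/XOO/.XX/..., (2,0):-1/XOO/..X/X.., (2,1):-1/XOO/..X/.X., (2,2):-1/XOO/..X/..X
[XOO/X.X/...] O move#3: (1,1):-1/XOO/XOX/...*, (2,0):-1/XOO/X.X/O.., (2,1):-1/XOO/X.X/.O., (2,2):-1/XOO/X.X/..O
[XOO/XOX/...] X move#4: (2,0):+1/XOO/XOX/X..*, (2,1):-1/XOO/XOX/.X., (2,2):-1/XOO/XOX/..X
[XOO/XOX/X..] end (terminal -1, O#5); searched XO./..X/... to 6

O winning at [XO./..X/...]: False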